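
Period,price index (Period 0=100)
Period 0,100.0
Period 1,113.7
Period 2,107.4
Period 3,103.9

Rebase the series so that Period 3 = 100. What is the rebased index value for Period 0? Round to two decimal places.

96.25

Rebased(Period 0) = 100.0 / 103.9 × 100 = 96.2464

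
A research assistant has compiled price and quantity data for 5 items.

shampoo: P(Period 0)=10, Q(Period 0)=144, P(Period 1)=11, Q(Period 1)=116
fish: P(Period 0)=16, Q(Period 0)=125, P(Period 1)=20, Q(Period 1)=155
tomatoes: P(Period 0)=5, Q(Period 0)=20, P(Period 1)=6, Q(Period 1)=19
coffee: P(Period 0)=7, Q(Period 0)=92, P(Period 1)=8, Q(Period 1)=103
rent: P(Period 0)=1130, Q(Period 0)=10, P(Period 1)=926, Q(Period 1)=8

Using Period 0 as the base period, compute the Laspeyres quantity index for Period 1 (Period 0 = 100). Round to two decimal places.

Laspeyres quantity index uses base-period prices as weights.
ΣP(Period 0)·Q(Period 1) = 10×116 + 16×155 + 5×19 + 7×103 + 1130×8 = 1160 + 2480 + 95 + 721 + 9040 = 13496
ΣP(Period 0)·Q(Period 0) = 10×144 + 16×125 + 5×20 + 7×92 + 1130×10 = 1440 + 2000 + 100 + 644 + 11300 = 15484
Index = 13496 / 15484 × 100 = 87.1609

87.16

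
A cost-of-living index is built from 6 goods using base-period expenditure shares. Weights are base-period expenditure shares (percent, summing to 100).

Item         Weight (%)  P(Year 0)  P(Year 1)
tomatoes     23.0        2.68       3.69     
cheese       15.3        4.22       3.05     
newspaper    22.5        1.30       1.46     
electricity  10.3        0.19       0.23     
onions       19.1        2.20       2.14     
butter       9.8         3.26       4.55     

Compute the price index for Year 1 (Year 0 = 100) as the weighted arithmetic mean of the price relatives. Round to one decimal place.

112.7

tomatoes: 23.0 × (3.69/2.68) = 23.0 × 1.376866 = 31.6679
cheese: 15.3 × (3.05/4.22) = 15.3 × 0.722749 = 11.0581
newspaper: 22.5 × (1.46/1.30) = 22.5 × 1.123077 = 25.2692
electricity: 10.3 × (0.23/0.19) = 10.3 × 1.210526 = 12.4684
onions: 19.1 × (2.14/2.20) = 19.1 × 0.972727 = 18.5791
butter: 9.8 × (4.55/3.26) = 9.8 × 1.395706 = 13.6779
Index = Σ wᵢ·(p₁ᵢ/p₀ᵢ) = 31.6679 + 11.0581 + 25.2692 + 12.4684 + 18.5791 + 13.6779 = 112.7206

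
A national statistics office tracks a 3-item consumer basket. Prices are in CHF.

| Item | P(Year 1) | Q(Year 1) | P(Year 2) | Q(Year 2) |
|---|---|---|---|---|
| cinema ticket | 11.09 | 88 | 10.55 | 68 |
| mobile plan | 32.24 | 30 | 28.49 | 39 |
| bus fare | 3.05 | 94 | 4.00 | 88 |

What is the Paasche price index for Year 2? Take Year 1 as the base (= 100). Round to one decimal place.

95.6

Paasche price index uses current-period quantities as weights.
ΣP(Year 2)·Q(Year 2) = 10.55×68 + 28.49×39 + 4.00×88 = 717.4 + 1111.11 + 352 = 2180.51
ΣP(Year 1)·Q(Year 2) = 11.09×68 + 32.24×39 + 3.05×88 = 754.12 + 1257.36 + 268.4 = 2279.88
Index = 2180.51 / 2279.88 × 100 = 95.6414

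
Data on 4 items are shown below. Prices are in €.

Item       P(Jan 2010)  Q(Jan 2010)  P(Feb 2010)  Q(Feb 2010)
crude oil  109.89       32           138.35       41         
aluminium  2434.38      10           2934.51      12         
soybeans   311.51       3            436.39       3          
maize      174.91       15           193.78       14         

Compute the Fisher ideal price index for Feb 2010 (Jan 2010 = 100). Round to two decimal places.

120.98

Laspeyres component (base-period weights):
ΣP(Feb 2010)Q(Jan 2010) = 138.35×32 + 2934.51×10 + 436.39×3 + 193.78×15 = 4427.2 + 29345.1 + 1309.17 + 2906.7 = 37988.17
ΣP(Jan 2010)Q(Jan 2010) = 109.89×32 + 2434.38×10 + 311.51×3 + 174.91×15 = 3516.48 + 24343.8 + 934.53 + 2623.65 = 31418.46
L = 37988.17 / 31418.46 × 100 = 120.9104
Paasche component (current-period weights):
ΣP(Feb 2010)Q(Feb 2010) = 138.35×41 + 2934.51×12 + 436.39×3 + 193.78×14 = 5672.35 + 35214.12 + 1309.17 + 2712.92 = 44908.56
ΣP(Jan 2010)Q(Feb 2010) = 109.89×41 + 2434.38×12 + 311.51×3 + 174.91×14 = 4505.49 + 29212.56 + 934.53 + 2448.74 = 37101.32
P = 44908.56 / 37101.32 × 100 = 121.0430
Fisher = √(L × P) = √(120.9104 × 121.0430) = 120.9767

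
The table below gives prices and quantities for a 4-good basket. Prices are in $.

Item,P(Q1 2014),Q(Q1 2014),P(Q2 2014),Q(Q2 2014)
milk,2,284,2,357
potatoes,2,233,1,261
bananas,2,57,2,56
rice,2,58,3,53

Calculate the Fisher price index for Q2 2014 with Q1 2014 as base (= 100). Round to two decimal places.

Laspeyres component (base-period weights):
ΣP(Q2 2014)Q(Q1 2014) = 2×284 + 1×233 + 2×57 + 3×58 = 568 + 233 + 114 + 174 = 1089
ΣP(Q1 2014)Q(Q1 2014) = 2×284 + 2×233 + 2×57 + 2×58 = 568 + 466 + 114 + 116 = 1264
L = 1089 / 1264 × 100 = 86.1551
Paasche component (current-period weights):
ΣP(Q2 2014)Q(Q2 2014) = 2×357 + 1×261 + 2×56 + 3×53 = 714 + 261 + 112 + 159 = 1246
ΣP(Q1 2014)Q(Q2 2014) = 2×357 + 2×261 + 2×56 + 2×53 = 714 + 522 + 112 + 106 = 1454
P = 1246 / 1454 × 100 = 85.6946
Fisher = √(L × P) = √(86.1551 × 85.6946) = 85.9245

85.92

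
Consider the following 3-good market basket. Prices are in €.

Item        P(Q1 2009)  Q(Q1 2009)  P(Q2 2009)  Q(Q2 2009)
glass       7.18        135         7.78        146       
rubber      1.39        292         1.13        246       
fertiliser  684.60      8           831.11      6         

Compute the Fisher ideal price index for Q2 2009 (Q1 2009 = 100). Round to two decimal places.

Laspeyres component (base-period weights):
ΣP(Q2 2009)Q(Q1 2009) = 7.78×135 + 1.13×292 + 831.11×8 = 1050.3 + 329.96 + 6648.88 = 8029.14
ΣP(Q1 2009)Q(Q1 2009) = 7.18×135 + 1.39×292 + 684.60×8 = 969.3 + 405.88 + 5476.8 = 6851.98
L = 8029.14 / 6851.98 × 100 = 117.1799
Paasche component (current-period weights):
ΣP(Q2 2009)Q(Q2 2009) = 7.78×146 + 1.13×246 + 831.11×6 = 1135.88 + 277.98 + 4986.66 = 6400.52
ΣP(Q1 2009)Q(Q2 2009) = 7.18×146 + 1.39×246 + 684.60×6 = 1048.28 + 341.94 + 4107.6 = 5497.82
P = 6400.52 / 5497.82 × 100 = 116.4192
Fisher = √(L × P) = √(117.1799 × 116.4192) = 116.7989

116.80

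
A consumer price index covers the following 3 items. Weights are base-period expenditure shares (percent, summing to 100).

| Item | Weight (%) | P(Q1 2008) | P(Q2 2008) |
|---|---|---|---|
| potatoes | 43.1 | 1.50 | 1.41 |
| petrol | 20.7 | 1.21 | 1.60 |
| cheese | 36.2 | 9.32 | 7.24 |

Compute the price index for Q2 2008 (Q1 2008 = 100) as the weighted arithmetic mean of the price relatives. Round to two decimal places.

potatoes: 43.1 × (1.41/1.50) = 43.1 × 0.940000 = 40.5140
petrol: 20.7 × (1.60/1.21) = 20.7 × 1.322314 = 27.3719
cheese: 36.2 × (7.24/9.32) = 36.2 × 0.776824 = 28.1210
Index = Σ wᵢ·(p₁ᵢ/p₀ᵢ) = 40.5140 + 27.3719 + 28.1210 = 96.0069

96.01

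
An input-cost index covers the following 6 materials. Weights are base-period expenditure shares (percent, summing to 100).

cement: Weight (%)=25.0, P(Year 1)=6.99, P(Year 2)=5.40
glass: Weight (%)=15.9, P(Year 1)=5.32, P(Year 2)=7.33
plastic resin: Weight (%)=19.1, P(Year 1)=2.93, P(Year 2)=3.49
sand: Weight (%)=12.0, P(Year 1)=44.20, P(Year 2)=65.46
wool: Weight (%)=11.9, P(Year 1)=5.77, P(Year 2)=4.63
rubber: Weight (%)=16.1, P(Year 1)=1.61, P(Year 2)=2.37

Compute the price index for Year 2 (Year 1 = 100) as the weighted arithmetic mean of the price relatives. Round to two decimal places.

cement: 25.0 × (5.40/6.99) = 25.0 × 0.772532 = 19.3133
glass: 15.9 × (7.33/5.32) = 15.9 × 1.377820 = 21.9073
plastic resin: 19.1 × (3.49/2.93) = 19.1 × 1.191126 = 22.7505
sand: 12.0 × (65.46/44.20) = 12.0 × 1.480995 = 17.7719
wool: 11.9 × (4.63/5.77) = 11.9 × 0.802426 = 9.5489
rubber: 16.1 × (2.37/1.61) = 16.1 × 1.472050 = 23.7000
Index = Σ wᵢ·(p₁ᵢ/p₀ᵢ) = 19.3133 + 21.9073 + 22.7505 + 17.7719 + 9.5489 + 23.7000 = 114.9920

114.99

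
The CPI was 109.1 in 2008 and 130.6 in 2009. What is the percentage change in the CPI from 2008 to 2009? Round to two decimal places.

Change = (130.6 − 109.1) / 109.1 × 100
       = 21.5 / 109.1 × 100 = 19.7067%

19.71%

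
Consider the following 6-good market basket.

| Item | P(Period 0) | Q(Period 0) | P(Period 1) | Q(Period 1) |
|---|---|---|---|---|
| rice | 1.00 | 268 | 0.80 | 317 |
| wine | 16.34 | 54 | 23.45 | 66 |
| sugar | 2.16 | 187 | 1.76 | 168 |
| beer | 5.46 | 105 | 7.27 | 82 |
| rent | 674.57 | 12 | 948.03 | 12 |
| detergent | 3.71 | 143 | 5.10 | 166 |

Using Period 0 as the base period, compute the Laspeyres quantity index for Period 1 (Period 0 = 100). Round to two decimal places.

Laspeyres quantity index uses base-period prices as weights.
ΣP(Period 0)·Q(Period 1) = 1.00×317 + 16.34×66 + 2.16×168 + 5.46×82 + 674.57×12 + 3.71×166 = 317 + 1078.44 + 362.88 + 447.72 + 8094.84 + 615.86 = 10916.74
ΣP(Period 0)·Q(Period 0) = 1.00×268 + 16.34×54 + 2.16×187 + 5.46×105 + 674.57×12 + 3.71×143 = 268 + 882.36 + 403.92 + 573.3 + 8094.84 + 530.53 = 10752.95
Index = 10916.74 / 10752.95 × 100 = 101.5232

101.52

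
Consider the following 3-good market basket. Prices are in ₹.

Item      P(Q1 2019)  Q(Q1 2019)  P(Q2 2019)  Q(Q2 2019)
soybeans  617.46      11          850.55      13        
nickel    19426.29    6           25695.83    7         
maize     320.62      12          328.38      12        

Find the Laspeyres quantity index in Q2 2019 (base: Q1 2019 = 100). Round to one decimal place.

Laspeyres quantity index uses base-period prices as weights.
ΣP(Q1 2019)·Q(Q2 2019) = 617.46×13 + 19426.29×7 + 320.62×12 = 8026.98 + 135984.03 + 3847.44 = 147858.45
ΣP(Q1 2019)·Q(Q1 2019) = 617.46×11 + 19426.29×6 + 320.62×12 = 6792.06 + 116557.74 + 3847.44 = 127197.24
Index = 147858.45 / 127197.24 × 100 = 116.2434

116.2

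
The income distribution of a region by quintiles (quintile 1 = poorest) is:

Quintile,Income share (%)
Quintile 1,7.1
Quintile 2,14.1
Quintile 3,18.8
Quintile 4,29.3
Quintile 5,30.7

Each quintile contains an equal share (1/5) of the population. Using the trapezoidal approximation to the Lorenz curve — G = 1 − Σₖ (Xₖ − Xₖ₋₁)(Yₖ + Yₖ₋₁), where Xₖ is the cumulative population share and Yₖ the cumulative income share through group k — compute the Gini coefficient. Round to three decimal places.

0.250

Cumulative income shares Yₖ: 0.0710, 0.2120, 0.4000, 0.6930, 1.0000
Σ (Xₖ−Xₖ₋₁)(Yₖ+Yₖ₋₁) = (1/5)(0.0710+0.0000) + (1/5)(0.2120+0.0710) + (1/5)(0.4000+0.2120) + (1/5)(0.6930+0.4000) + (1/5)(1.0000+0.6930)
  = 0.0142 + 0.0566 + 0.1224 + 0.2186 + 0.3386 = 0.7504
G = 1 − 0.7504 = 0.2496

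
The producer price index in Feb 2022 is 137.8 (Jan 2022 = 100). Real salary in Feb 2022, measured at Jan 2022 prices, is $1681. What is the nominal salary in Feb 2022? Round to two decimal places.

2316.42

Nominal = Real × (Index/100) = 1681 × (137.8/100)
        = 1681 × 1.378 = 2316.4180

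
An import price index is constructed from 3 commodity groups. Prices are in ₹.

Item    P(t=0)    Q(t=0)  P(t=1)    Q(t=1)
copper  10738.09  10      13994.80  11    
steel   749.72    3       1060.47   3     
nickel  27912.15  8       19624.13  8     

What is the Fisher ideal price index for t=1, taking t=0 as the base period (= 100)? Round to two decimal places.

Laspeyres component (base-period weights):
ΣP(t=1)Q(t=0) = 13994.80×10 + 1060.47×3 + 19624.13×8 = 139948 + 3181.41 + 156993.04 = 300122.45
ΣP(t=0)Q(t=0) = 10738.09×10 + 749.72×3 + 27912.15×8 = 107380.9 + 2249.16 + 223297.2 = 332927.26
L = 300122.45 / 332927.26 × 100 = 90.1466
Paasche component (current-period weights):
ΣP(t=1)Q(t=1) = 13994.80×11 + 1060.47×3 + 19624.13×8 = 153942.8 + 3181.41 + 156993.04 = 314117.25
ΣP(t=0)Q(t=1) = 10738.09×11 + 749.72×3 + 27912.15×8 = 118118.99 + 2249.16 + 223297.2 = 343665.35
P = 314117.25 / 343665.35 × 100 = 91.4021
Fisher = √(L × P) = √(90.1466 × 91.4021) = 90.7721

90.77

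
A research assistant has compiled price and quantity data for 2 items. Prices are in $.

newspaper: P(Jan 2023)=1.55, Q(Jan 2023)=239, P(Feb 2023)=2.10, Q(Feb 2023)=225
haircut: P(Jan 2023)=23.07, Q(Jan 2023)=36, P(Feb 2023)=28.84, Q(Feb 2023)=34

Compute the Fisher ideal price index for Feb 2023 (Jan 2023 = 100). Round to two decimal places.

Laspeyres component (base-period weights):
ΣP(Feb 2023)Q(Jan 2023) = 2.10×239 + 28.84×36 = 501.9 + 1038.24 = 1540.14
ΣP(Jan 2023)Q(Jan 2023) = 1.55×239 + 23.07×36 = 370.45 + 830.52 = 1200.97
L = 1540.14 / 1200.97 × 100 = 128.2413
Paasche component (current-period weights):
ΣP(Feb 2023)Q(Feb 2023) = 2.10×225 + 28.84×34 = 472.5 + 980.56 = 1453.06
ΣP(Jan 2023)Q(Feb 2023) = 1.55×225 + 23.07×34 = 348.75 + 784.38 = 1133.13
P = 1453.06 / 1133.13 × 100 = 128.2342
Fisher = √(L × P) = √(128.2413 × 128.2342) = 128.2378

128.24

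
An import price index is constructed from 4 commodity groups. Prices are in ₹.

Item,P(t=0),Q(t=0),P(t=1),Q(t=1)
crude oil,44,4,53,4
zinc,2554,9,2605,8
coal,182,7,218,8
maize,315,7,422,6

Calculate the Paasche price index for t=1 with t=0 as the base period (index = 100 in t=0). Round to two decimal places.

105.74

Paasche price index uses current-period quantities as weights.
ΣP(t=1)·Q(t=1) = 53×4 + 2605×8 + 218×8 + 422×6 = 212 + 20840 + 1744 + 2532 = 25328
ΣP(t=0)·Q(t=1) = 44×4 + 2554×8 + 182×8 + 315×6 = 176 + 20432 + 1456 + 1890 = 23954
Index = 25328 / 23954 × 100 = 105.7360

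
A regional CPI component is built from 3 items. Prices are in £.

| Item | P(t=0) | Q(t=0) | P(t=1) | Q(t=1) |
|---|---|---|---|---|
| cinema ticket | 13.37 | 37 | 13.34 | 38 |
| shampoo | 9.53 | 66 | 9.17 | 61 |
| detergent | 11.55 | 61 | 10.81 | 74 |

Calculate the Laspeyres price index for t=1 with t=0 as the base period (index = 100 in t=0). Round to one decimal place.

Laspeyres price index uses base-period quantities as weights.
ΣP(t=1)·Q(t=0) = 13.34×37 + 9.17×66 + 10.81×61 = 493.58 + 605.22 + 659.41 = 1758.21
ΣP(t=0)·Q(t=0) = 13.37×37 + 9.53×66 + 11.55×61 = 494.69 + 628.98 + 704.55 = 1828.22
Index = 1758.21 / 1828.22 × 100 = 96.1706

96.2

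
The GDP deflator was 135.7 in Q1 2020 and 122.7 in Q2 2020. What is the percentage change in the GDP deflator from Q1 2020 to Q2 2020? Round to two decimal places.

-9.58%

Change = (122.7 − 135.7) / 135.7 × 100
       = -13.0 / 135.7 × 100 = -9.5800%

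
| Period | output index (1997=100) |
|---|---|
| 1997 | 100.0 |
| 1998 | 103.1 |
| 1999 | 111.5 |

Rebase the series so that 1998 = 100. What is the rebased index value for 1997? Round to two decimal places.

96.99

Rebased(1997) = 100.0 / 103.1 × 100 = 96.9932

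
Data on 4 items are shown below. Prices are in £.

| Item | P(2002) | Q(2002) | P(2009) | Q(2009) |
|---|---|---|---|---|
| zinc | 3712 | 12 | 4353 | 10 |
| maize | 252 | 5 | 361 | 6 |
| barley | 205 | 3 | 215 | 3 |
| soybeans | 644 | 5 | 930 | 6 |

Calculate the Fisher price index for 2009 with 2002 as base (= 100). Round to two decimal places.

Laspeyres component (base-period weights):
ΣP(2009)Q(2002) = 4353×12 + 361×5 + 215×3 + 930×5 = 52236 + 1805 + 645 + 4650 = 59336
ΣP(2002)Q(2002) = 3712×12 + 252×5 + 205×3 + 644×5 = 44544 + 1260 + 615 + 3220 = 49639
L = 59336 / 49639 × 100 = 119.5350
Paasche component (current-period weights):
ΣP(2009)Q(2009) = 4353×10 + 361×6 + 215×3 + 930×6 = 43530 + 2166 + 645 + 5580 = 51921
ΣP(2002)Q(2009) = 3712×10 + 252×6 + 205×3 + 644×6 = 37120 + 1512 + 615 + 3864 = 43111
P = 51921 / 43111 × 100 = 120.4356
Fisher = √(L × P) = √(119.5350 × 120.4356) = 119.9845

119.98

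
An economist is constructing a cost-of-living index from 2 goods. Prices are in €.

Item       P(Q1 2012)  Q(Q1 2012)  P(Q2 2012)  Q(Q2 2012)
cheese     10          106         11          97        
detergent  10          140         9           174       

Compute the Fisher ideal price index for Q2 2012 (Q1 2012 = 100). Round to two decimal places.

Laspeyres component (base-period weights):
ΣP(Q2 2012)Q(Q1 2012) = 11×106 + 9×140 = 1166 + 1260 = 2426
ΣP(Q1 2012)Q(Q1 2012) = 10×106 + 10×140 = 1060 + 1400 = 2460
L = 2426 / 2460 × 100 = 98.6179
Paasche component (current-period weights):
ΣP(Q2 2012)Q(Q2 2012) = 11×97 + 9×174 = 1067 + 1566 = 2633
ΣP(Q1 2012)Q(Q2 2012) = 10×97 + 10×174 = 970 + 1740 = 2710
P = 2633 / 2710 × 100 = 97.1587
Fisher = √(L × P) = √(98.6179 × 97.1587) = 97.8856

97.89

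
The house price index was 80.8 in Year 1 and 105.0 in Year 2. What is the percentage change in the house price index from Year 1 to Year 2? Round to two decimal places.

Change = (105.0 − 80.8) / 80.8 × 100
       = 24.2 / 80.8 × 100 = 29.9505%

29.95%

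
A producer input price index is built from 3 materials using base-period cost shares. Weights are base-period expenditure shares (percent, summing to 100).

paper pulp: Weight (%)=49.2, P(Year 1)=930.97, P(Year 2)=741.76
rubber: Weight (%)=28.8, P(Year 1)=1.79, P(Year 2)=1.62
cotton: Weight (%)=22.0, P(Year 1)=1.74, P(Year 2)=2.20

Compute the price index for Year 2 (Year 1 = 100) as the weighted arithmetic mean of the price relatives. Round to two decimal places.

paper pulp: 49.2 × (741.76/930.97) = 49.2 × 0.796760 = 39.2006
rubber: 28.8 × (1.62/1.79) = 28.8 × 0.905028 = 26.0648
cotton: 22.0 × (2.20/1.74) = 22.0 × 1.264368 = 27.8161
Index = Σ wᵢ·(p₁ᵢ/p₀ᵢ) = 39.2006 + 26.0648 + 27.8161 = 93.0815

93.08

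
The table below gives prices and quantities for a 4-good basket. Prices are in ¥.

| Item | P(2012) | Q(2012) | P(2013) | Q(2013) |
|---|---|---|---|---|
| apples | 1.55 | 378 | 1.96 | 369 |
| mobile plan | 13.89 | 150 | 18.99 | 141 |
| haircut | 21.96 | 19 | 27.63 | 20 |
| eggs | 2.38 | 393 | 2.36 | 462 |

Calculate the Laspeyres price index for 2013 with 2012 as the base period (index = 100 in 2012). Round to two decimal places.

125.36

Laspeyres price index uses base-period quantities as weights.
ΣP(2013)·Q(2012) = 1.96×378 + 18.99×150 + 27.63×19 + 2.36×393 = 740.88 + 2848.5 + 524.97 + 927.48 = 5041.83
ΣP(2012)·Q(2012) = 1.55×378 + 13.89×150 + 21.96×19 + 2.38×393 = 585.9 + 2083.5 + 417.24 + 935.34 = 4021.98
Index = 5041.83 / 4021.98 × 100 = 125.3569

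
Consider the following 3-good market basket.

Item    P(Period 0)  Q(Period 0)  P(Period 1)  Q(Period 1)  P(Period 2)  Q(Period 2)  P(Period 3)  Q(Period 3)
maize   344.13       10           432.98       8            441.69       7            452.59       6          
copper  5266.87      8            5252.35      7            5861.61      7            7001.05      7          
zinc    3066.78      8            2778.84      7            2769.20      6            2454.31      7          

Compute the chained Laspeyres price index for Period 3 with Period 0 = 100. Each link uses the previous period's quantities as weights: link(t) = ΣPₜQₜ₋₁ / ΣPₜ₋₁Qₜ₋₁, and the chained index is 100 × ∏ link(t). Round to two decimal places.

115.44

Link Period 0→Period 1:
ΣP(Period 1)Q(Period 0) = 432.98×10 + 5252.35×8 + 2778.84×8 = 4329.8 + 42018.8 + 22230.72 = 68579.32
ΣP(Period 0)Q(Period 0) = 344.13×10 + 5266.87×8 + 3066.78×8 = 3441.3 + 42134.96 + 24534.24 = 70110.5
link = 68579.32/70110.5 = 0.978160
Link Period 1→Period 2:
ΣP(Period 2)Q(Period 1) = 441.69×8 + 5861.61×7 + 2769.20×7 = 3533.52 + 41031.27 + 19384.4 = 63949.19
ΣP(Period 1)Q(Period 1) = 432.98×8 + 5252.35×7 + 2778.84×7 = 3463.84 + 36766.45 + 19451.88 = 59682.17
link = 63949.19/59682.17 = 1.071496
Link Period 2→Period 3:
ΣP(Period 3)Q(Period 2) = 452.59×7 + 7001.05×7 + 2454.31×6 = 3168.13 + 49007.35 + 14725.86 = 66901.34
ΣP(Period 2)Q(Period 2) = 441.69×7 + 5861.61×7 + 2769.20×6 = 3091.83 + 41031.27 + 16615.2 = 60738.3
link = 66901.34/60738.3 = 1.101469
Chained index = 100 × 0.978160 × 1.071496 × 1.101469 = 115.4444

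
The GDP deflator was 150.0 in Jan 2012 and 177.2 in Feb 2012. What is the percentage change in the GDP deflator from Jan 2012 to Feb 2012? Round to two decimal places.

18.13%

Change = (177.2 − 150.0) / 150.0 × 100
       = 27.2 / 150.0 × 100 = 18.1333%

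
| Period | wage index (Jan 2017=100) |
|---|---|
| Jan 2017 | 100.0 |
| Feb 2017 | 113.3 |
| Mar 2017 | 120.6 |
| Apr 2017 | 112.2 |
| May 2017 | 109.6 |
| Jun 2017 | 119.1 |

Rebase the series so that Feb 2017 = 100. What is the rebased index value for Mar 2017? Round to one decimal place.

Rebased(Mar 2017) = 120.6 / 113.3 × 100 = 106.4431

106.4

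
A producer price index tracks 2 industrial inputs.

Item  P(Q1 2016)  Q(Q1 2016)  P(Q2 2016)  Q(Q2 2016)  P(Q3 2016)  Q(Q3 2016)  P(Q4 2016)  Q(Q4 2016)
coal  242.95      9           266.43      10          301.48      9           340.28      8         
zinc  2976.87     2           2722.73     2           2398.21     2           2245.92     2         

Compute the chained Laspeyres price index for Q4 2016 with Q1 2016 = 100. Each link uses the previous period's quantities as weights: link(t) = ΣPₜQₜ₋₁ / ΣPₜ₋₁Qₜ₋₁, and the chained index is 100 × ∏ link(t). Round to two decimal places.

93.36

Link Q1 2016→Q2 2016:
ΣP(Q2 2016)Q(Q1 2016) = 266.43×9 + 2722.73×2 = 2397.87 + 5445.46 = 7843.33
ΣP(Q1 2016)Q(Q1 2016) = 242.95×9 + 2976.87×2 = 2186.55 + 5953.74 = 8140.29
link = 7843.33/8140.29 = 0.963520
Link Q2 2016→Q3 2016:
ΣP(Q3 2016)Q(Q2 2016) = 301.48×10 + 2398.21×2 = 3014.8 + 4796.42 = 7811.22
ΣP(Q2 2016)Q(Q2 2016) = 266.43×10 + 2722.73×2 = 2664.3 + 5445.46 = 8109.76
link = 7811.22/8109.76 = 0.963188
Link Q3 2016→Q4 2016:
ΣP(Q4 2016)Q(Q3 2016) = 340.28×9 + 2245.92×2 = 3062.52 + 4491.84 = 7554.36
ΣP(Q3 2016)Q(Q3 2016) = 301.48×9 + 2398.21×2 = 2713.32 + 4796.42 = 7509.74
link = 7554.36/7509.74 = 1.005942
Chained index = 100 × 0.963520 × 0.963188 × 1.005942 = 93.3564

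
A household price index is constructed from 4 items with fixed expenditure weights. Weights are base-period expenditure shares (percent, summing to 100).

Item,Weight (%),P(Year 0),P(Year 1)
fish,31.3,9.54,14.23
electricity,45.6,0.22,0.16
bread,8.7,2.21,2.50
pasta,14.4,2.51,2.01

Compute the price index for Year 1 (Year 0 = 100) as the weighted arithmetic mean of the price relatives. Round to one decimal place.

101.2

fish: 31.3 × (14.23/9.54) = 31.3 × 1.491614 = 46.6875
electricity: 45.6 × (0.16/0.22) = 45.6 × 0.727273 = 33.1636
bread: 8.7 × (2.50/2.21) = 8.7 × 1.131222 = 9.8416
pasta: 14.4 × (2.01/2.51) = 14.4 × 0.800797 = 11.5315
Index = Σ wᵢ·(p₁ᵢ/p₀ᵢ) = 46.6875 + 33.1636 + 9.8416 + 11.5315 = 101.2243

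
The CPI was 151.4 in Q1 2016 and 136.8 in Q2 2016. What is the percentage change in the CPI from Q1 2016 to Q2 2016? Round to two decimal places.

Change = (136.8 − 151.4) / 151.4 × 100
       = -14.6 / 151.4 × 100 = -9.6433%

-9.64%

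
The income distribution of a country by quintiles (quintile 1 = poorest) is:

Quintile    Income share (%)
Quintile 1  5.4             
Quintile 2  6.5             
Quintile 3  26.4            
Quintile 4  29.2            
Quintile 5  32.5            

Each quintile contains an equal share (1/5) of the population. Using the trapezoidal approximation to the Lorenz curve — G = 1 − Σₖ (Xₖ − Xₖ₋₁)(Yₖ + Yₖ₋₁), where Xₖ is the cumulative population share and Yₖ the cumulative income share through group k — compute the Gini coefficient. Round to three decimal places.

0.308

Cumulative income shares Yₖ: 0.0540, 0.1190, 0.3830, 0.6750, 1.0000
Σ (Xₖ−Xₖ₋₁)(Yₖ+Yₖ₋₁) = (1/5)(0.0540+0.0000) + (1/5)(0.1190+0.0540) + (1/5)(0.3830+0.1190) + (1/5)(0.6750+0.3830) + (1/5)(1.0000+0.6750)
  = 0.0108 + 0.0346 + 0.1004 + 0.2116 + 0.3350 = 0.6924
G = 1 − 0.6924 = 0.3076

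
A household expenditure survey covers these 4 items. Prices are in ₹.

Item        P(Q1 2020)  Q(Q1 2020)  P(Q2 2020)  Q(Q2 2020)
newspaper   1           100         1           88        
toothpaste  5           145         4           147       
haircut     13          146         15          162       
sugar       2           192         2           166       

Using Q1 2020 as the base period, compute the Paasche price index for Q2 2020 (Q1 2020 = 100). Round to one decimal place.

Paasche price index uses current-period quantities as weights.
ΣP(Q2 2020)·Q(Q2 2020) = 1×88 + 4×147 + 15×162 + 2×166 = 88 + 588 + 2430 + 332 = 3438
ΣP(Q1 2020)·Q(Q2 2020) = 1×88 + 5×147 + 13×162 + 2×166 = 88 + 735 + 2106 + 332 = 3261
Index = 3438 / 3261 × 100 = 105.4278

105.4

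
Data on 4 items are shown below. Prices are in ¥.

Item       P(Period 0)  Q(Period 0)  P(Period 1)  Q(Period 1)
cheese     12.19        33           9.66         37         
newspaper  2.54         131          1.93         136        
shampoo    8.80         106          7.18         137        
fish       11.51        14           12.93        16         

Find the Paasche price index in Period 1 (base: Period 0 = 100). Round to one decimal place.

82.8

Paasche price index uses current-period quantities as weights.
ΣP(Period 1)·Q(Period 1) = 9.66×37 + 1.93×136 + 7.18×137 + 12.93×16 = 357.42 + 262.48 + 983.66 + 206.88 = 1810.44
ΣP(Period 0)·Q(Period 1) = 12.19×37 + 2.54×136 + 8.80×137 + 11.51×16 = 451.03 + 345.44 + 1205.6 + 184.16 = 2186.23
Index = 1810.44 / 2186.23 × 100 = 82.8110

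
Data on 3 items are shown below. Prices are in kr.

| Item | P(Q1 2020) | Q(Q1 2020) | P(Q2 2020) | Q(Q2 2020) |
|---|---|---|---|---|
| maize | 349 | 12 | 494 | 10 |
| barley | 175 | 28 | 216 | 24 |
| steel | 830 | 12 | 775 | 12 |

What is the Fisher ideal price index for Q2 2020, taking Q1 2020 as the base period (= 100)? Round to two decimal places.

Laspeyres component (base-period weights):
ΣP(Q2 2020)Q(Q1 2020) = 494×12 + 216×28 + 775×12 = 5928 + 6048 + 9300 = 21276
ΣP(Q1 2020)Q(Q1 2020) = 349×12 + 175×28 + 830×12 = 4188 + 4900 + 9960 = 19048
L = 21276 / 19048 × 100 = 111.6968
Paasche component (current-period weights):
ΣP(Q2 2020)Q(Q2 2020) = 494×10 + 216×24 + 775×12 = 4940 + 5184 + 9300 = 19424
ΣP(Q1 2020)Q(Q2 2020) = 349×10 + 175×24 + 830×12 = 3490 + 4200 + 9960 = 17650
P = 19424 / 17650 × 100 = 110.0510
Fisher = √(L × P) = √(111.6968 × 110.0510) = 110.8708

110.87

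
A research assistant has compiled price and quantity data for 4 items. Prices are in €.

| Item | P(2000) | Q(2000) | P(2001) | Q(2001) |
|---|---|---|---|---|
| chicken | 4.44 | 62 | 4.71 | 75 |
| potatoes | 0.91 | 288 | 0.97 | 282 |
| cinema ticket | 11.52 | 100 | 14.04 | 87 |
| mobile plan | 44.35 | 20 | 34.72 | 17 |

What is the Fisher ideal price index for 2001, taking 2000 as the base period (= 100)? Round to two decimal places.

Laspeyres component (base-period weights):
ΣP(2001)Q(2000) = 4.71×62 + 0.97×288 + 14.04×100 + 34.72×20 = 292.02 + 279.36 + 1404 + 694.4 = 2669.78
ΣP(2000)Q(2000) = 4.44×62 + 0.91×288 + 11.52×100 + 44.35×20 = 275.28 + 262.08 + 1152 + 887 = 2576.36
L = 2669.78 / 2576.36 × 100 = 103.6260
Paasche component (current-period weights):
ΣP(2001)Q(2001) = 4.71×75 + 0.97×282 + 14.04×87 + 34.72×17 = 353.25 + 273.54 + 1221.48 + 590.24 = 2438.51
ΣP(2000)Q(2001) = 4.44×75 + 0.91×282 + 11.52×87 + 44.35×17 = 333 + 256.62 + 1002.24 + 753.95 = 2345.81
P = 2438.51 / 2345.81 × 100 = 103.9517
Fisher = √(L × P) = √(103.6260 × 103.9517) = 103.7888

103.79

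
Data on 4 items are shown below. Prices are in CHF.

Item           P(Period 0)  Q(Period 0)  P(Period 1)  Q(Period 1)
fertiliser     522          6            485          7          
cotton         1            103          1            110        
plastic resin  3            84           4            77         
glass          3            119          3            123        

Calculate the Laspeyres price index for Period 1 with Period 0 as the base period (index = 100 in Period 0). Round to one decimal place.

Laspeyres price index uses base-period quantities as weights.
ΣP(Period 1)·Q(Period 0) = 485×6 + 1×103 + 4×84 + 3×119 = 2910 + 103 + 336 + 357 = 3706
ΣP(Period 0)·Q(Period 0) = 522×6 + 1×103 + 3×84 + 3×119 = 3132 + 103 + 252 + 357 = 3844
Index = 3706 / 3844 × 100 = 96.4100

96.4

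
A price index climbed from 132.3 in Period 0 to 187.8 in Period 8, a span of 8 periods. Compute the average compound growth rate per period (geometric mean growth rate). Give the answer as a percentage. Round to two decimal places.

4.48%

Growth factor = (187.8/132.3)^(1/8) = (1.419501)^(1/8) = 1.044761
Growth rate = 1.044761 − 1 = 0.044761 = 4.4761%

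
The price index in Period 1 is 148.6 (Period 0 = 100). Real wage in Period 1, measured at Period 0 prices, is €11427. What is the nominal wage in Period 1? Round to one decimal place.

Nominal = Real × (Index/100) = 11427 × (148.6/100)
        = 11427 × 1.486 = 16980.5220

16980.5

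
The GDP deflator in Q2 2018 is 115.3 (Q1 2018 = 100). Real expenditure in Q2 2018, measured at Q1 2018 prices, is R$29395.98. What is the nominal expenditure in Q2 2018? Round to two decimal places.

33893.56

Nominal = Real × (Index/100) = 29395.98 × (115.3/100)
        = 29395.98 × 1.153 = 33893.5649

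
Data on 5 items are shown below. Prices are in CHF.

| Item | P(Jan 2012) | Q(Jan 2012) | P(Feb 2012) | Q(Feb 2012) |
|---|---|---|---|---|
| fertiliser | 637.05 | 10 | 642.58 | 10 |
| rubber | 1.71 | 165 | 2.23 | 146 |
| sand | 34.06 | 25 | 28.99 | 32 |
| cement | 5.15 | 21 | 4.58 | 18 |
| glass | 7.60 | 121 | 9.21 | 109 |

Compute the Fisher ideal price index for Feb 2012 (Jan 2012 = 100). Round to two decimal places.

Laspeyres component (base-period weights):
ΣP(Feb 2012)Q(Jan 2012) = 642.58×10 + 2.23×165 + 28.99×25 + 4.58×21 + 9.21×121 = 6425.8 + 367.95 + 724.75 + 96.18 + 1114.41 = 8729.09
ΣP(Jan 2012)Q(Jan 2012) = 637.05×10 + 1.71×165 + 34.06×25 + 5.15×21 + 7.60×121 = 6370.5 + 282.15 + 851.5 + 108.15 + 919.6 = 8531.9
L = 8729.09 / 8531.9 × 100 = 102.3112
Paasche component (current-period weights):
ΣP(Feb 2012)Q(Feb 2012) = 642.58×10 + 2.23×146 + 28.99×32 + 4.58×18 + 9.21×109 = 6425.8 + 325.58 + 927.68 + 82.44 + 1003.89 = 8765.39
ΣP(Jan 2012)Q(Feb 2012) = 637.05×10 + 1.71×146 + 34.06×32 + 5.15×18 + 7.60×109 = 6370.5 + 249.66 + 1089.92 + 92.7 + 828.4 = 8631.18
P = 8765.39 / 8631.18 × 100 = 101.5549
Fisher = √(L × P) = √(102.3112 × 101.5549) = 101.9324

101.93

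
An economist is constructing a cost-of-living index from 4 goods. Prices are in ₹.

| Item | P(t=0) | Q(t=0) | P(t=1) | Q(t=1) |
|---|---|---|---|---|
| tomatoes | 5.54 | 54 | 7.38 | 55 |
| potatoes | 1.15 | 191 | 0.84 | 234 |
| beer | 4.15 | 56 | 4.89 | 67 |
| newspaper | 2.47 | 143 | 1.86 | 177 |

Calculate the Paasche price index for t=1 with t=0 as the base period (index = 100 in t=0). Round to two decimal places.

97.69

Paasche price index uses current-period quantities as weights.
ΣP(t=1)·Q(t=1) = 7.38×55 + 0.84×234 + 4.89×67 + 1.86×177 = 405.9 + 196.56 + 327.63 + 329.22 = 1259.31
ΣP(t=0)·Q(t=1) = 5.54×55 + 1.15×234 + 4.15×67 + 2.47×177 = 304.7 + 269.1 + 278.05 + 437.19 = 1289.04
Index = 1259.31 / 1289.04 × 100 = 97.6936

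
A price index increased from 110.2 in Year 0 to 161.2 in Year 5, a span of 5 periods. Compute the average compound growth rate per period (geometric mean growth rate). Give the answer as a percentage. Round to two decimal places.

Growth factor = (161.2/110.2)^(1/5) = (1.462795)^(1/5) = 1.079038
Growth rate = 1.079038 − 1 = 0.079038 = 7.9038%

7.90%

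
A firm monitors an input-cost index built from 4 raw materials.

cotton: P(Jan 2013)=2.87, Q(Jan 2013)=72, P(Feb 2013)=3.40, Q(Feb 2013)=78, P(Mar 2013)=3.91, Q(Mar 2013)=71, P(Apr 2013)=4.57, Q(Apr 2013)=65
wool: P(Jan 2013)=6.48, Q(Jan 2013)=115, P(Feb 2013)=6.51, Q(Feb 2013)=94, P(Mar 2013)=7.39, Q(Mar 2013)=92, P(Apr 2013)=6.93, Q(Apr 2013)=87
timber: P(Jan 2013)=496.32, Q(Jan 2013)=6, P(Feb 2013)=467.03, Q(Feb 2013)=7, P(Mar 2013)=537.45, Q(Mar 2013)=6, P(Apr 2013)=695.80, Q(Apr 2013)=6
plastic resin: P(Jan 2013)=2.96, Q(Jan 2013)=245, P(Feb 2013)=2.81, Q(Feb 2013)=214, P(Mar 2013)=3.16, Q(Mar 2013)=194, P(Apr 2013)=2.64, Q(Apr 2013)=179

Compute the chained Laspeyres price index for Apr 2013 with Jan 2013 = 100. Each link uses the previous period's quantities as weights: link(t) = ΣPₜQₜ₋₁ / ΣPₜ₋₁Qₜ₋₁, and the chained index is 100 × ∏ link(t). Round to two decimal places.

129.98

Link Jan 2013→Feb 2013:
ΣP(Feb 2013)Q(Jan 2013) = 3.40×72 + 6.51×115 + 467.03×6 + 2.81×245 = 244.8 + 748.65 + 2802.18 + 688.45 = 4484.08
ΣP(Jan 2013)Q(Jan 2013) = 2.87×72 + 6.48×115 + 496.32×6 + 2.96×245 = 206.64 + 745.2 + 2977.92 + 725.2 = 4654.96
link = 4484.08/4654.96 = 0.963291
Link Feb 2013→Mar 2013:
ΣP(Mar 2013)Q(Feb 2013) = 3.91×78 + 7.39×94 + 537.45×7 + 3.16×214 = 304.98 + 694.66 + 3762.15 + 676.24 = 5438.03
ΣP(Feb 2013)Q(Feb 2013) = 3.40×78 + 6.51×94 + 467.03×7 + 2.81×214 = 265.2 + 611.94 + 3269.21 + 601.34 = 4747.69
link = 5438.03/4747.69 = 1.145405
Link Mar 2013→Apr 2013:
ΣP(Apr 2013)Q(Mar 2013) = 4.57×71 + 6.93×92 + 695.80×6 + 2.64×194 = 324.47 + 637.56 + 4174.8 + 512.16 = 5648.99
ΣP(Mar 2013)Q(Mar 2013) = 3.91×71 + 7.39×92 + 537.45×6 + 3.16×194 = 277.61 + 679.88 + 3224.7 + 613.04 = 4795.23
link = 5648.99/4795.23 = 1.178044
Chained index = 100 × 0.963291 × 1.145405 × 1.178044 = 129.9804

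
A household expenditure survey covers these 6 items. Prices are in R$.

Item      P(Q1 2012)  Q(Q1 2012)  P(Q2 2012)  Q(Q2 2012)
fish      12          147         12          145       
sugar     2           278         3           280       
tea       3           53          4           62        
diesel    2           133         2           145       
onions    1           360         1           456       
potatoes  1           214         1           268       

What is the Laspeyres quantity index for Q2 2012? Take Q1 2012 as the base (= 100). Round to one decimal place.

105.5

Laspeyres quantity index uses base-period prices as weights.
ΣP(Q1 2012)·Q(Q2 2012) = 12×145 + 2×280 + 3×62 + 2×145 + 1×456 + 1×268 = 1740 + 560 + 186 + 290 + 456 + 268 = 3500
ΣP(Q1 2012)·Q(Q1 2012) = 12×147 + 2×278 + 3×53 + 2×133 + 1×360 + 1×214 = 1764 + 556 + 159 + 266 + 360 + 214 = 3319
Index = 3500 / 3319 × 100 = 105.4534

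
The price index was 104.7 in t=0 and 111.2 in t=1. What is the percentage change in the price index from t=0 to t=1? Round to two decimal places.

6.21%

Change = (111.2 − 104.7) / 104.7 × 100
       = 6.5 / 104.7 × 100 = 6.2082%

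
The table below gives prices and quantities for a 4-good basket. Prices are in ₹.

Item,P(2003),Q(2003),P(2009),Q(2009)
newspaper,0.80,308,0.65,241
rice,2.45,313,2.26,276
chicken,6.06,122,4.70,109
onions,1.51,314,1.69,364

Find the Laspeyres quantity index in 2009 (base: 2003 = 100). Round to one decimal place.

Laspeyres quantity index uses base-period prices as weights.
ΣP(2003)·Q(2009) = 0.80×241 + 2.45×276 + 6.06×109 + 1.51×364 = 192.8 + 676.2 + 660.54 + 549.64 = 2079.18
ΣP(2003)·Q(2003) = 0.80×308 + 2.45×313 + 6.06×122 + 1.51×314 = 246.4 + 766.85 + 739.32 + 474.14 = 2226.71
Index = 2079.18 / 2226.71 × 100 = 93.3745

93.4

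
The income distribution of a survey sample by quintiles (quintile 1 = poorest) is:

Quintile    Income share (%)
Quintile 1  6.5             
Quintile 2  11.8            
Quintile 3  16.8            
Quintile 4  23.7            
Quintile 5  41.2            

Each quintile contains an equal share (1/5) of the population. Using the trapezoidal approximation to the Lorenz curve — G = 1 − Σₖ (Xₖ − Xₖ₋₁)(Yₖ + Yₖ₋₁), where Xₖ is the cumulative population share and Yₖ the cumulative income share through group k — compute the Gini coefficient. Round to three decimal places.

0.325

Cumulative income shares Yₖ: 0.0650, 0.1830, 0.3510, 0.5880, 1.0000
Σ (Xₖ−Xₖ₋₁)(Yₖ+Yₖ₋₁) = (1/5)(0.0650+0.0000) + (1/5)(0.1830+0.0650) + (1/5)(0.3510+0.1830) + (1/5)(0.5880+0.3510) + (1/5)(1.0000+0.5880)
  = 0.0130 + 0.0496 + 0.1068 + 0.1878 + 0.3176 = 0.6748
G = 1 − 0.6748 = 0.3252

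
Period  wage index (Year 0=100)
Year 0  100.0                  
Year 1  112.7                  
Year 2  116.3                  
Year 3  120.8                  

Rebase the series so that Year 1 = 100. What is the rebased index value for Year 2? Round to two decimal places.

Rebased(Year 2) = 116.3 / 112.7 × 100 = 103.1943

103.19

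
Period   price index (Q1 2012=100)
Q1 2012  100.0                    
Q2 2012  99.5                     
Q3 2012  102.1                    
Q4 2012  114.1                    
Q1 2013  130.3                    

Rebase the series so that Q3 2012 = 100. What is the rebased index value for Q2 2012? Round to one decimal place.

97.5

Rebased(Q2 2012) = 99.5 / 102.1 × 100 = 97.4535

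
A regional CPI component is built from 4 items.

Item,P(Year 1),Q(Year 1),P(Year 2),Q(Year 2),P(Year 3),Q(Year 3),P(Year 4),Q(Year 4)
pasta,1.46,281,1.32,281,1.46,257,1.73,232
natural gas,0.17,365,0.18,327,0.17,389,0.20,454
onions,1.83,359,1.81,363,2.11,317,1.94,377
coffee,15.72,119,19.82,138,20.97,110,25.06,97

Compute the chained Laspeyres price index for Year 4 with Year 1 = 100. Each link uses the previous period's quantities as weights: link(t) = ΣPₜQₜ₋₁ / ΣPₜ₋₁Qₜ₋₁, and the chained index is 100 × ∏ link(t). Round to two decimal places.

Link Year 1→Year 2:
ΣP(Year 2)Q(Year 1) = 1.32×281 + 0.18×365 + 1.81×359 + 19.82×119 = 370.92 + 65.7 + 649.79 + 2358.58 = 3444.99
ΣP(Year 1)Q(Year 1) = 1.46×281 + 0.17×365 + 1.83×359 + 15.72×119 = 410.26 + 62.05 + 656.97 + 1870.68 = 2999.96
link = 3444.99/2999.96 = 1.148345
Link Year 2→Year 3:
ΣP(Year 3)Q(Year 2) = 1.46×281 + 0.17×327 + 2.11×363 + 20.97×138 = 410.26 + 55.59 + 765.93 + 2893.86 = 4125.64
ΣP(Year 2)Q(Year 2) = 1.32×281 + 0.18×327 + 1.81×363 + 19.82×138 = 370.92 + 58.86 + 657.03 + 2735.16 = 3821.97
link = 4125.64/3821.97 = 1.079454
Link Year 3→Year 4:
ΣP(Year 4)Q(Year 3) = 1.73×257 + 0.20×389 + 1.94×317 + 25.06×110 = 444.61 + 77.8 + 614.98 + 2756.6 = 3893.99
ΣP(Year 3)Q(Year 3) = 1.46×257 + 0.17×389 + 2.11×317 + 20.97×110 = 375.22 + 66.13 + 668.87 + 2306.7 = 3416.92
link = 3893.99/3416.92 = 1.139620
Chained index = 100 × 1.148345 × 1.079454 × 1.139620 = 141.2657

141.27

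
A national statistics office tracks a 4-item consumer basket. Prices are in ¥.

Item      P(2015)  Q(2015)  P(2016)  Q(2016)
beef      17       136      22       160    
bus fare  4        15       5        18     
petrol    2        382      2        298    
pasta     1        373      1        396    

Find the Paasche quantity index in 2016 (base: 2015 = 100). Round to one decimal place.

Paasche quantity index uses current-period prices as weights.
ΣP(2016)·Q(2016) = 22×160 + 5×18 + 2×298 + 1×396 = 3520 + 90 + 596 + 396 = 4602
ΣP(2016)·Q(2015) = 22×136 + 5×15 + 2×382 + 1×373 = 2992 + 75 + 764 + 373 = 4204
Index = 4602 / 4204 × 100 = 109.4672

109.5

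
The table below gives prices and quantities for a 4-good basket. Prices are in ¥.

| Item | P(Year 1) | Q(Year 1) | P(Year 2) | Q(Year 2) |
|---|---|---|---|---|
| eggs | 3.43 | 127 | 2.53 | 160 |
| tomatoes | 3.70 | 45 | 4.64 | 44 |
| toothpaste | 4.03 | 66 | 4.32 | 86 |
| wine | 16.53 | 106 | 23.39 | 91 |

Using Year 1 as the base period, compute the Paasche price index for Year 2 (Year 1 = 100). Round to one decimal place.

121.3

Paasche price index uses current-period quantities as weights.
ΣP(Year 2)·Q(Year 2) = 2.53×160 + 4.64×44 + 4.32×86 + 23.39×91 = 404.8 + 204.16 + 371.52 + 2128.49 = 3108.97
ΣP(Year 1)·Q(Year 2) = 3.43×160 + 3.70×44 + 4.03×86 + 16.53×91 = 548.8 + 162.8 + 346.58 + 1504.23 = 2562.41
Index = 3108.97 / 2562.41 × 100 = 121.3299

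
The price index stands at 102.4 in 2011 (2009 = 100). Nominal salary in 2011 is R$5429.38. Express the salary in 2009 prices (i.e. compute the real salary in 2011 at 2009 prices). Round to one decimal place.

Real = Nominal ÷ (Index/100) = 5429.38 ÷ (102.4/100)
     = 5429.38 ÷ 1.024 = 5302.1289

5302.1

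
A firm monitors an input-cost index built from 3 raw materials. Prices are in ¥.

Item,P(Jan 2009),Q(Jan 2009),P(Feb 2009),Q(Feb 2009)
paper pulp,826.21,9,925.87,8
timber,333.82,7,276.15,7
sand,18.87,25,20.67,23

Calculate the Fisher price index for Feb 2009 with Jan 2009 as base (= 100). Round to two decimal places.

104.95

Laspeyres component (base-period weights):
ΣP(Feb 2009)Q(Jan 2009) = 925.87×9 + 276.15×7 + 20.67×25 = 8332.83 + 1933.05 + 516.75 = 10782.63
ΣP(Jan 2009)Q(Jan 2009) = 826.21×9 + 333.82×7 + 18.87×25 = 7435.89 + 2336.74 + 471.75 = 10244.38
L = 10782.63 / 10244.38 × 100 = 105.2541
Paasche component (current-period weights):
ΣP(Feb 2009)Q(Feb 2009) = 925.87×8 + 276.15×7 + 20.67×23 = 7406.96 + 1933.05 + 475.41 = 9815.42
ΣP(Jan 2009)Q(Feb 2009) = 826.21×8 + 333.82×7 + 18.87×23 = 6609.68 + 2336.74 + 434.01 = 9380.43
P = 9815.42 / 9380.43 × 100 = 104.6372
Fisher = √(L × P) = √(105.2541 × 104.6372) = 104.9452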